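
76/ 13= 5.85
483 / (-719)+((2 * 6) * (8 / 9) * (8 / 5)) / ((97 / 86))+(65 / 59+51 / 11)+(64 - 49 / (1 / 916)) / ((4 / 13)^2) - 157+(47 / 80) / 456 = -260641130116836093 / 550400597120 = -473548.05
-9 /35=-0.26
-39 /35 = -1.11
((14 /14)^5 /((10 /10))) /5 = 1 /5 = 0.20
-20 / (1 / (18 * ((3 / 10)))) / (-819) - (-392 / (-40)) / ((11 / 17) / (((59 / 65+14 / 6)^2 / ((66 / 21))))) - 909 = -154512019579 / 161035875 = -959.49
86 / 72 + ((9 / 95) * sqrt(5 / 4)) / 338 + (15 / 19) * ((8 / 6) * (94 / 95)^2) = 2.23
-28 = -28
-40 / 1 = -40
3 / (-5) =-3 / 5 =-0.60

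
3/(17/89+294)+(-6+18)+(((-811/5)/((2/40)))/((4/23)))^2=9109966945310/26183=347934421.01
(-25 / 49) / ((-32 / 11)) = 275 / 1568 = 0.18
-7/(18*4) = -7/72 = -0.10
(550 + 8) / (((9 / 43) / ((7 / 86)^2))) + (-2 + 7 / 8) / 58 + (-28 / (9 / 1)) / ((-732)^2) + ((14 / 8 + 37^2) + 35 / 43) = 8354071633549 / 6013552752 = 1389.21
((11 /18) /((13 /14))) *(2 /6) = 77 /351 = 0.22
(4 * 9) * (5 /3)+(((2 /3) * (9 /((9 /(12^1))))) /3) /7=1268 /21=60.38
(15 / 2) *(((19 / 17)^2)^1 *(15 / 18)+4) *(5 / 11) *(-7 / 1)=-1529675 / 12716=-120.30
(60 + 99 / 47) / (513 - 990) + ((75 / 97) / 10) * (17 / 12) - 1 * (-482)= 2795021293 / 5799048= 481.98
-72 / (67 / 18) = -1296 / 67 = -19.34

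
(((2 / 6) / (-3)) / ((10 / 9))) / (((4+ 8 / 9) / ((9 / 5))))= -81 / 2200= -0.04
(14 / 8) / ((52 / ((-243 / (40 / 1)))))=-1701 / 8320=-0.20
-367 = -367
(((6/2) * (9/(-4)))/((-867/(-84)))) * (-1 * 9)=1701/289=5.89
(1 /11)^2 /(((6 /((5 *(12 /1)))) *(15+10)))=2 /605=0.00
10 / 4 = 2.50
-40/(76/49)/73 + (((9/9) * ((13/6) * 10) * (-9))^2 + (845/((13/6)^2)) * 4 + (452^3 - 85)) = 128136701826/1387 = 92384067.65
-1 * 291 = -291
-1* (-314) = 314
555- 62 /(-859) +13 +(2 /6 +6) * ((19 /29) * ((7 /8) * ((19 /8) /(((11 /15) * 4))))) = 40056124571 /70149376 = 571.01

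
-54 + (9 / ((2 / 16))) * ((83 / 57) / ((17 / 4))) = -9474 / 323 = -29.33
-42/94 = -21/47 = -0.45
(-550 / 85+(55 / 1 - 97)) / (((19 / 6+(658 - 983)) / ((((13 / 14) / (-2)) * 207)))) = -14.47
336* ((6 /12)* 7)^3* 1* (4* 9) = 518616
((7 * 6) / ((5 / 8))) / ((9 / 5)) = 112 / 3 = 37.33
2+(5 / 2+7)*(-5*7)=-661 / 2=-330.50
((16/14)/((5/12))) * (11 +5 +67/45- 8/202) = 2537824/53025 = 47.86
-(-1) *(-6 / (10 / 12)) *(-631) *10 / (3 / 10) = 151440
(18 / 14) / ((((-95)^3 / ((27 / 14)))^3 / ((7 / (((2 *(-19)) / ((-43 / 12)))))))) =-2539107 / 262869465803217875000000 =-0.00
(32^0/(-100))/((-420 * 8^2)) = 0.00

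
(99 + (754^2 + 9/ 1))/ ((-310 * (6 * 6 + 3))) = -284312/ 6045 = -47.03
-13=-13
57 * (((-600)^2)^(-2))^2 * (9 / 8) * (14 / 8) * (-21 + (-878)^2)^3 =60923275308163711051 / 19906560000000000000000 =0.00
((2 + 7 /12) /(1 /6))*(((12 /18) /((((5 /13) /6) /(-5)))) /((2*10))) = -403 /10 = -40.30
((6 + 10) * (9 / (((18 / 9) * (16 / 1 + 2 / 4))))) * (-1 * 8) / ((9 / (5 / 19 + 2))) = -8.78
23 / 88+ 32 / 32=111 / 88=1.26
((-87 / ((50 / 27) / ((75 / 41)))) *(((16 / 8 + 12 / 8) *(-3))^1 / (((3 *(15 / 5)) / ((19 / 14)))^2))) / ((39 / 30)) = 471105 / 29848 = 15.78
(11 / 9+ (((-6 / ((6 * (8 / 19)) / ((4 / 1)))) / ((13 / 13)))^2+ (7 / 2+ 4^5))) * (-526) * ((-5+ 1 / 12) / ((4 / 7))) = 4375499177 / 864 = 5064235.16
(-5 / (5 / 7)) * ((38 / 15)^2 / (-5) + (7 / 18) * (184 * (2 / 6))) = -533176 / 3375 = -157.98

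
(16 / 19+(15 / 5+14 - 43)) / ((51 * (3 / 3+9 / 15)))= -1195 / 3876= -0.31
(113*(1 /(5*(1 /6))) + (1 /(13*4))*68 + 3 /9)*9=80286 /65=1235.17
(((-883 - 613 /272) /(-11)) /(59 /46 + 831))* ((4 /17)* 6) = 16614441 /121708015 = 0.14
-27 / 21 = -1.29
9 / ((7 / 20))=180 / 7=25.71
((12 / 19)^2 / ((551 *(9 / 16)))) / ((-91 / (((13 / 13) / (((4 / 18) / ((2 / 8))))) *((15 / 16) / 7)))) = -270 / 126706307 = -0.00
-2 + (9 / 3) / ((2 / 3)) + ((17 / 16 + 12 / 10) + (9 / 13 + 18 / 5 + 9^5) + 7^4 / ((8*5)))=61482803 / 1040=59118.08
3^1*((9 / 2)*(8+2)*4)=540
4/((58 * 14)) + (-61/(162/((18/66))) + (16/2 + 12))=2399851/120582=19.90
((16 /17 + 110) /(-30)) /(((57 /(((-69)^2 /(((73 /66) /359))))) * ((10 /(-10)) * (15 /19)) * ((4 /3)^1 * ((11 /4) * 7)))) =1074516438 /217175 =4947.70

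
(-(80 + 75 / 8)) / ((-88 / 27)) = 1755 / 64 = 27.42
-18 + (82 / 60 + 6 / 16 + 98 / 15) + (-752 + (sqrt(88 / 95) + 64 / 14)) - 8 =-214243 / 280 + 2*sqrt(2090) / 95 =-764.19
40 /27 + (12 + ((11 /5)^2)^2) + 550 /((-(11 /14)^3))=-2239890353 /2041875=-1096.98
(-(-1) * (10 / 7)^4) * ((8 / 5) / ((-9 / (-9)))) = 16000 / 2401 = 6.66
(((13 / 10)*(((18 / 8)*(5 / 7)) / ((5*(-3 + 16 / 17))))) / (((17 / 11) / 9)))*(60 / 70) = -34749 / 34300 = -1.01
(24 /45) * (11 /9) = 0.65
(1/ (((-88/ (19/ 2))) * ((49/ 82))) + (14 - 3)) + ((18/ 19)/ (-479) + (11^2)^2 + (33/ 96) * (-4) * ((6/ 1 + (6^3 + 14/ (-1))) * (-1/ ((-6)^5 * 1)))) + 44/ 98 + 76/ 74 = 10340463700650697/ 705676832784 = 14653.26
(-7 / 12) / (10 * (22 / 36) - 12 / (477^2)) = -176967 / 1853924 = -0.10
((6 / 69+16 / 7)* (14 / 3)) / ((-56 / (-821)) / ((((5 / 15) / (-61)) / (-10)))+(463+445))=156811 / 14627103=0.01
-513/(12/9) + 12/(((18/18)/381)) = 16749/4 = 4187.25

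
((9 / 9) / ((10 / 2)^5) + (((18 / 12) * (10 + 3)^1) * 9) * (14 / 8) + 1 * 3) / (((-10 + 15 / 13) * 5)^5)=-2878684010969 / 1571372802734375000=-0.00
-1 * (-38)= 38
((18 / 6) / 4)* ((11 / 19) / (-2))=-33 / 152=-0.22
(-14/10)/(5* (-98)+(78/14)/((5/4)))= 49/16994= 0.00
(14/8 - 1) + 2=11/4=2.75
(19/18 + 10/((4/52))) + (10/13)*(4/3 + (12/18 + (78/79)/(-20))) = 2450431/18486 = 132.56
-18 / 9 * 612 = -1224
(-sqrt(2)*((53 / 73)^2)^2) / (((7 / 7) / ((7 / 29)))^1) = -55233367*sqrt(2) / 823548989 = -0.09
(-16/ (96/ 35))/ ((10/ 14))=-49/ 6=-8.17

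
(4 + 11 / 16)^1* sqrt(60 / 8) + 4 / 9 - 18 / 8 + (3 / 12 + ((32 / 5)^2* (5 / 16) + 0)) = 506 / 45 + 75* sqrt(30) / 32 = 24.08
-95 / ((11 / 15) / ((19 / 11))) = -223.76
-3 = -3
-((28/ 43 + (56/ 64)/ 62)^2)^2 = -40532851243053841/ 206919074992685056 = -0.20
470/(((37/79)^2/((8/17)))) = 23466160/23273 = 1008.30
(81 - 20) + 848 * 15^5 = 643950061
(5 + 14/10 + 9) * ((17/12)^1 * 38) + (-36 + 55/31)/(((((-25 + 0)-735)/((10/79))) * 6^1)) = 4629095309/5583720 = 829.03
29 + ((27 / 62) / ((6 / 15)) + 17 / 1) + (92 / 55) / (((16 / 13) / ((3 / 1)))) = 87238 / 1705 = 51.17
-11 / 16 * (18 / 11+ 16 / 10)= -89 / 40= -2.22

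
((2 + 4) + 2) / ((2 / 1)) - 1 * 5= -1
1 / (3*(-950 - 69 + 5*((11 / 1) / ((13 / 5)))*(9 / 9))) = -0.00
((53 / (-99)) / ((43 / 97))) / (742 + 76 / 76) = -5141 / 3162951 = -0.00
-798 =-798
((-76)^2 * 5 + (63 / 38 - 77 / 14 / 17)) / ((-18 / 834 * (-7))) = 432228423 / 2261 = 191166.93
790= 790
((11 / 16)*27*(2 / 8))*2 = 297 / 32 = 9.28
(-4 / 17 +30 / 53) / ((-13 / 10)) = -2980 / 11713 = -0.25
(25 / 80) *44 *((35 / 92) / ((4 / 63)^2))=7640325 / 5888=1297.61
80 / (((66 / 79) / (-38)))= -120080 / 33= -3638.79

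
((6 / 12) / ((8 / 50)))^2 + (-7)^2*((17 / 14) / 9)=9433 / 576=16.38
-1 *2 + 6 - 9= -5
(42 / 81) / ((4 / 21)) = 49 / 18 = 2.72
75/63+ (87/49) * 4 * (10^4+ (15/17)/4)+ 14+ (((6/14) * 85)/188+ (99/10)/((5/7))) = 119216840419/1677900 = 71051.22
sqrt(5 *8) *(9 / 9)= 2 *sqrt(10)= 6.32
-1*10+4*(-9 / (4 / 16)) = -154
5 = 5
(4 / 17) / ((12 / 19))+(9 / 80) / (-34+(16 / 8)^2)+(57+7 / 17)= 2357447 / 40800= 57.78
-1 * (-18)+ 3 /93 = 559 /31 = 18.03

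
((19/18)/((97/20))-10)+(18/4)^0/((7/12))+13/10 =-6.77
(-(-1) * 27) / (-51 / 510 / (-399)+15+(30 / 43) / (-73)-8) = 338164470 / 87555709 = 3.86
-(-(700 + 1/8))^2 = -31371201/64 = -490175.02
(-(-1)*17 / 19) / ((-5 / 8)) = -136 / 95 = -1.43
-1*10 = -10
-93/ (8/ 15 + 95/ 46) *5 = -320850/ 1793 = -178.95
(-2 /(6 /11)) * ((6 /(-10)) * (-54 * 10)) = -1188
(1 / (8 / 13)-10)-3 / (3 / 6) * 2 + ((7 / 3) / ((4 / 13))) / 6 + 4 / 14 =-18.83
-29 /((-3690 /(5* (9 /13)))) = 0.03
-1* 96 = -96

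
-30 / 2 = -15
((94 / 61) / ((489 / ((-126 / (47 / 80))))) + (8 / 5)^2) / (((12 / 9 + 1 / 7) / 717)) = 7051976064 / 7705825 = 915.15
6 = 6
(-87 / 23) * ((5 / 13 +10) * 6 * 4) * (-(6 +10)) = 4510080 / 299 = 15083.88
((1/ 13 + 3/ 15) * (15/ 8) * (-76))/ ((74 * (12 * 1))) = -171/ 3848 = -0.04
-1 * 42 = -42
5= 5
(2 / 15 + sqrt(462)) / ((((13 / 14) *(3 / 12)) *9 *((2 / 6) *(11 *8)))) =0.35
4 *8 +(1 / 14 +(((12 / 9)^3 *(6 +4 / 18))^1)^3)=650956189099 / 200884698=3240.45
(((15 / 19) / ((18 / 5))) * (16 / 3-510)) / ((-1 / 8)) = 151400 / 171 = 885.38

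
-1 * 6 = -6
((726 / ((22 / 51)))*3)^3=128711132649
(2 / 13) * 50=100 / 13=7.69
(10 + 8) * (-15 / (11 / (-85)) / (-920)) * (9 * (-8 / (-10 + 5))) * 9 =-74358 / 253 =-293.91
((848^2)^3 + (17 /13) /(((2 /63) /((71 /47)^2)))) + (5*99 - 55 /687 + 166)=14672391762950184521346937 /39457158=371856274163237618.92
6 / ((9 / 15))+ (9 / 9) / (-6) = 59 / 6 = 9.83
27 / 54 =1 / 2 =0.50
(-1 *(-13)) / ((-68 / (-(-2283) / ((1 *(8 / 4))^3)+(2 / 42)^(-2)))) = -75543 / 544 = -138.87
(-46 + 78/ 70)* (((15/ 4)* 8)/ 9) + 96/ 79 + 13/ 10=-2440453/ 16590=-147.10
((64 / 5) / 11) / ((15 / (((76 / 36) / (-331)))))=-1216 / 2457675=-0.00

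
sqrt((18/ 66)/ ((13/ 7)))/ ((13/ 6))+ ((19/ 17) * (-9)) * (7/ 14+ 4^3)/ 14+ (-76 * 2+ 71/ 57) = -5347631/ 27132+ 6 * sqrt(3003)/ 1859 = -196.92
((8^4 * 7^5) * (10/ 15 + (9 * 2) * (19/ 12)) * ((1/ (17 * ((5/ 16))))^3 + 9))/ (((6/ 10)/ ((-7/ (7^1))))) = -1332720884590592/ 44217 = -30140463726.41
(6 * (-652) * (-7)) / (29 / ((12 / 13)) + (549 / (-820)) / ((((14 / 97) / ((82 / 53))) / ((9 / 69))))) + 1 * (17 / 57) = 199852182629 / 222377349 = 898.71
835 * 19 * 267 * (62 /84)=43771535 /14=3126538.21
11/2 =5.50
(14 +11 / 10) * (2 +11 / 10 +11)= 21291 / 100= 212.91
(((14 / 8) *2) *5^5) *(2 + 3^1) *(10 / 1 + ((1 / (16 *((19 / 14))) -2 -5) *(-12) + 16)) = 454890625 / 76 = 5985402.96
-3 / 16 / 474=-1 / 2528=-0.00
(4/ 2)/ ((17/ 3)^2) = 18/ 289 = 0.06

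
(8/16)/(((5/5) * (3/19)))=19/6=3.17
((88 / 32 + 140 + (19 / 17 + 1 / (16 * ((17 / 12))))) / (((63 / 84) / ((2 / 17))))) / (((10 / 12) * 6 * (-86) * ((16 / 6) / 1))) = -4893 / 248540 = -0.02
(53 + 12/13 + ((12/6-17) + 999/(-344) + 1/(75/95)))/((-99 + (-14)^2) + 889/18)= 7503369/29459300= 0.25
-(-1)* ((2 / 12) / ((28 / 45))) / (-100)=-0.00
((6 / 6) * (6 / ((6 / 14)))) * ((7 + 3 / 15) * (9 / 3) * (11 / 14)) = 1188 / 5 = 237.60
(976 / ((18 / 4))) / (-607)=-1952 / 5463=-0.36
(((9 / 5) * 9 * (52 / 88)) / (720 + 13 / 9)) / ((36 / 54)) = 28431 / 1428460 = 0.02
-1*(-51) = 51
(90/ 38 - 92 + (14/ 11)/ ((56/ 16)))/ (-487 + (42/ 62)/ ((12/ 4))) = 192789/ 1051270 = 0.18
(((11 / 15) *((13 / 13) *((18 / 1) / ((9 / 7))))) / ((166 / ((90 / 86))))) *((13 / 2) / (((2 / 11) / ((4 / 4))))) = 33033 / 14276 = 2.31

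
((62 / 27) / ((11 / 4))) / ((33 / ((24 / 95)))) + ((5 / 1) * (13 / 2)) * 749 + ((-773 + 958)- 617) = 14841968633 / 620730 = 23910.51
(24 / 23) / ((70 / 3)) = 0.04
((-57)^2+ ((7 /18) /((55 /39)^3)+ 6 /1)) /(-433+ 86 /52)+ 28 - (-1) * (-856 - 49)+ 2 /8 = -6600019620999 /7463582500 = -884.30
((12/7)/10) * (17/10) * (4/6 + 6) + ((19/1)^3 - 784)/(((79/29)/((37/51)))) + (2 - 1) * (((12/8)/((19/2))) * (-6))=1445817691/893095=1618.88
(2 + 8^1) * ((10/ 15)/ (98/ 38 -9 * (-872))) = 0.00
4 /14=2 /7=0.29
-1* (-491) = 491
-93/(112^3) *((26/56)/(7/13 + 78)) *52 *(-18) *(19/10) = 34938891/50205102080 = 0.00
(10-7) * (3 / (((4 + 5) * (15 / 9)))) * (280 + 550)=498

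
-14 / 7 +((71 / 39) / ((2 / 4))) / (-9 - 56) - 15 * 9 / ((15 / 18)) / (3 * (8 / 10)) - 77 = -743039 / 5070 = -146.56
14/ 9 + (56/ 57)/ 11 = 3094/ 1881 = 1.64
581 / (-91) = -83 / 13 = -6.38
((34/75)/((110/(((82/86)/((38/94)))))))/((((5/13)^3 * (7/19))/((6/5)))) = 143943046/258671875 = 0.56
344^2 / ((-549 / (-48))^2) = 30294016 / 33489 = 904.60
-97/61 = -1.59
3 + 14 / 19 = 71 / 19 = 3.74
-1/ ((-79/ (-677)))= -677/ 79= -8.57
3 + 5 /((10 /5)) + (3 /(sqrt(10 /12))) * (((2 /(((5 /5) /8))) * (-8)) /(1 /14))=11 /2 - 5376 * sqrt(30) /5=-5883.61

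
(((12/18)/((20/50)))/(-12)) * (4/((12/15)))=-25/36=-0.69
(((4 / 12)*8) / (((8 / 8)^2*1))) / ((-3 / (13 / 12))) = -26 / 27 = -0.96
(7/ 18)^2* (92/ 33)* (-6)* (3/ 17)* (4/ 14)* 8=-5152/ 5049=-1.02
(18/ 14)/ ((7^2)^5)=9/ 1977326743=0.00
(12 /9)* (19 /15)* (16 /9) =1216 /405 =3.00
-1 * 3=-3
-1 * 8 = -8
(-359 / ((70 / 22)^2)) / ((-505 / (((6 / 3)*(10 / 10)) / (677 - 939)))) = -43439 / 81039875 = -0.00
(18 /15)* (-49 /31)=-294 /155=-1.90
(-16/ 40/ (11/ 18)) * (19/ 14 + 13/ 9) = -706/ 385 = -1.83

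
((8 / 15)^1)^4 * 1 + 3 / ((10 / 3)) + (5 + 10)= 1618067 / 101250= 15.98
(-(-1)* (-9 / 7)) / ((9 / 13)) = -13 / 7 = -1.86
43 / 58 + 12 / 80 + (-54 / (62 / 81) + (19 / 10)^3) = -56455409 / 899000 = -62.80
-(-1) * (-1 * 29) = -29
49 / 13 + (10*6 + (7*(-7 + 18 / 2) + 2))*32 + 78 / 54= 285154 / 117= 2437.21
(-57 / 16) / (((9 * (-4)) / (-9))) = -57 / 64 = -0.89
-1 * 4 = -4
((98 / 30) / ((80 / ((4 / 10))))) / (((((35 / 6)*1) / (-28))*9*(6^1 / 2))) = -49 / 16875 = -0.00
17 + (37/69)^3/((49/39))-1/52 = 4772107729/279013644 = 17.10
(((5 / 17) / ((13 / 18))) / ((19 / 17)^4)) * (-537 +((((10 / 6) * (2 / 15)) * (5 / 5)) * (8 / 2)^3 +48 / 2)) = -220544570 / 1694173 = -130.18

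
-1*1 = -1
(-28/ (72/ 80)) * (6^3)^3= -313528320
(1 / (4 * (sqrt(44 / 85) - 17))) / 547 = -1445 / 53651948 - sqrt(935) / 26825974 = -0.00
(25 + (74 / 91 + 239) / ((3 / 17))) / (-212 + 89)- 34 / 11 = -5297662 / 369369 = -14.34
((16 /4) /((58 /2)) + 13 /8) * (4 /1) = 7.05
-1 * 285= -285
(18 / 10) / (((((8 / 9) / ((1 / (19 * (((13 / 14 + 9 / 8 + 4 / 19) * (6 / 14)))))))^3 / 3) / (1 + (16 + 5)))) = 6353046 / 235355285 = 0.03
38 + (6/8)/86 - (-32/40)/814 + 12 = 35008793/700040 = 50.01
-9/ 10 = -0.90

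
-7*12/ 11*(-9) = 756/ 11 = 68.73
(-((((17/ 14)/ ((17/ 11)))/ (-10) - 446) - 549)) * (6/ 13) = 417933/ 910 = 459.27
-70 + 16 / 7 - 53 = -845 / 7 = -120.71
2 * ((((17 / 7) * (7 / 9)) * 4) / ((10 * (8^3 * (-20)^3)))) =-17 / 46080000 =-0.00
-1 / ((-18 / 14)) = 7 / 9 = 0.78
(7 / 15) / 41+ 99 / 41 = 1492 / 615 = 2.43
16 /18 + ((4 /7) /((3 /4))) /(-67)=3704 /4221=0.88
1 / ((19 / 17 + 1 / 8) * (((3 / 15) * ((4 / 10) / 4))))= 6800 / 169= 40.24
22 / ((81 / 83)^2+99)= 75779 / 344286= 0.22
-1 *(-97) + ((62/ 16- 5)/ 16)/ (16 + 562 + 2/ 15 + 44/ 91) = 9806293507/ 101095936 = 97.00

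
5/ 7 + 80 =80.71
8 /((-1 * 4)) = -2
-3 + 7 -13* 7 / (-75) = 5.21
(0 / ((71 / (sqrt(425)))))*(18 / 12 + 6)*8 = 0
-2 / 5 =-0.40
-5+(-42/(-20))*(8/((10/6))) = 127/25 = 5.08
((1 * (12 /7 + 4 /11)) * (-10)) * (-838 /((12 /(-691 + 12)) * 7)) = -32514400 /231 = -140754.98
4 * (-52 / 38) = -104 / 19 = -5.47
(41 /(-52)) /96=-41 /4992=-0.01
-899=-899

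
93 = 93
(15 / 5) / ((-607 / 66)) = -198 / 607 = -0.33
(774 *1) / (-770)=-387 / 385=-1.01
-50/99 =-0.51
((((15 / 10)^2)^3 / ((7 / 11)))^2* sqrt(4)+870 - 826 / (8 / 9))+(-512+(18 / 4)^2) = 9010409 / 100352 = 89.79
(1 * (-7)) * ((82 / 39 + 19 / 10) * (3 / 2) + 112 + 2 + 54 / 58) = -6382943 / 7540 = -846.54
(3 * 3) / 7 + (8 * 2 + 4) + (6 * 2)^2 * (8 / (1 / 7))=56597 / 7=8085.29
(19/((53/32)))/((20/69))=10488/265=39.58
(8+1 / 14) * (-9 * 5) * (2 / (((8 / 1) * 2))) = -5085 / 112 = -45.40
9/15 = 3/5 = 0.60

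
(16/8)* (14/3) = 9.33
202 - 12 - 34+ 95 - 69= 182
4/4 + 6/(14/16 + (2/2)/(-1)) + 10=-37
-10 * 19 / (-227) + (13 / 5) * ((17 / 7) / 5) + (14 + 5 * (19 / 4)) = 6332143 / 158900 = 39.85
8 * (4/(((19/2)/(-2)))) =-128/19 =-6.74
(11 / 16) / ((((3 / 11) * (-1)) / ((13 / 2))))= -1573 / 96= -16.39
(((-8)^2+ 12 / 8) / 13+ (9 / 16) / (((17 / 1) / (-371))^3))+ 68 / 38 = -113384502461 / 19416176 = -5839.69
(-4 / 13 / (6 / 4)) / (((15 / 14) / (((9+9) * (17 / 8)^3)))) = -34391 / 1040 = -33.07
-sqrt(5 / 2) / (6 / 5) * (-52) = 65 * sqrt(10) / 3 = 68.52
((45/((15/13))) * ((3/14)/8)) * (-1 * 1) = -1.04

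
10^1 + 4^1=14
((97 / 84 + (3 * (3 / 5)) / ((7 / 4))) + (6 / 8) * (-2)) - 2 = -79 / 60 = -1.32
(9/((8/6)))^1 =6.75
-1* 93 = -93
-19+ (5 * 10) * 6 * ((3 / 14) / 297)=-4339 / 231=-18.78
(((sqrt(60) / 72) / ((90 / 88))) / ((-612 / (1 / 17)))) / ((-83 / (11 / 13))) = 121 * sqrt(15) / 4546495980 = 0.00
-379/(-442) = 379/442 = 0.86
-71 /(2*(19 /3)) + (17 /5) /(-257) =-274351 /48830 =-5.62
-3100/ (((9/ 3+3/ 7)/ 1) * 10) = -1085/ 12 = -90.42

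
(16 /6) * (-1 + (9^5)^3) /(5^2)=21961720756762.45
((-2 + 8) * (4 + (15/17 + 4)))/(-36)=-151/102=-1.48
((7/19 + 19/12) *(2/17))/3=0.08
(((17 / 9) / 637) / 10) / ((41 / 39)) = 17 / 60270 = 0.00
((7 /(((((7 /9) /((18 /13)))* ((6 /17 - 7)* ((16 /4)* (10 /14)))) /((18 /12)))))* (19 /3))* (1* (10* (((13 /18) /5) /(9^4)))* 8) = -4522 /411885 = -0.01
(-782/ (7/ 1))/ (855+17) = -391/ 3052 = -0.13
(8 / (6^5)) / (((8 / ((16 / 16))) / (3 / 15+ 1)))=1 / 6480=0.00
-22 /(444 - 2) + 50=11039 /221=49.95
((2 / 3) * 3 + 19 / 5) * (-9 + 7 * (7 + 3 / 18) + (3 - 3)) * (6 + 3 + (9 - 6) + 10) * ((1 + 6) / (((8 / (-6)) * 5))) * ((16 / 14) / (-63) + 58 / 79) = -982785089 / 248850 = -3949.31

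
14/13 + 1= 2.08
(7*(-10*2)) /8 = -35 /2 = -17.50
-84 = -84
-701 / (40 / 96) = -8412 / 5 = -1682.40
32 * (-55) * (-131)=230560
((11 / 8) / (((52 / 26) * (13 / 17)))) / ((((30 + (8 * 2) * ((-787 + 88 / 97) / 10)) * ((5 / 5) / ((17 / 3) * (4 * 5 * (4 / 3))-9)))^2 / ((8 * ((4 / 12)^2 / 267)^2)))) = 71955860755075 / 4311895005506037756456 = 0.00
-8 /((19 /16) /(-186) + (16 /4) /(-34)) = 404736 /6275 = 64.50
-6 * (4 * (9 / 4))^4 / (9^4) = -6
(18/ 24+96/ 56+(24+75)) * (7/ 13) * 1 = 2841/ 52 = 54.63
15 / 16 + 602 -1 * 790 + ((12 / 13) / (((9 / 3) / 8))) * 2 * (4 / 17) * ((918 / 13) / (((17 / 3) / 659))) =428681879 / 45968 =9325.66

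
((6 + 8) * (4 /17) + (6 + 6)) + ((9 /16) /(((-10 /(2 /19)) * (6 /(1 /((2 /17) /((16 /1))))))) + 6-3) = 117313 /6460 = 18.16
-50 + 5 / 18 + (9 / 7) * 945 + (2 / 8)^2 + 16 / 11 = 1848203 / 1584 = 1166.79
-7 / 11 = -0.64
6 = 6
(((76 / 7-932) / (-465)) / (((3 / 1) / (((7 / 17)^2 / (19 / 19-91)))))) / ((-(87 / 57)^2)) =0.00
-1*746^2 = -556516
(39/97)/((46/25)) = 975/4462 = 0.22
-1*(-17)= 17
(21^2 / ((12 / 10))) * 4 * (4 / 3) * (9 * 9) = 158760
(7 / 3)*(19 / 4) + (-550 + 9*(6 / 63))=-45197 / 84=-538.06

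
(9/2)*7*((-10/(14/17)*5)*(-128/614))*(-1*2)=-244800/307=-797.39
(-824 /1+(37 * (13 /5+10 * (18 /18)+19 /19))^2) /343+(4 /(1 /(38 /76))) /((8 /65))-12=25384399 /34300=740.07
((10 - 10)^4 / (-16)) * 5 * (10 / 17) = 0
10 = 10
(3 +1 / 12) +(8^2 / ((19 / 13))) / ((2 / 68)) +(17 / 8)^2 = 5459017 / 3648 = 1496.44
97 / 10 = 9.70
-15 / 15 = -1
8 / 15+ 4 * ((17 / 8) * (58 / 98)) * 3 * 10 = 111317 / 735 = 151.45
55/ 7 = 7.86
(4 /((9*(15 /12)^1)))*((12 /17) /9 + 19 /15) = 5488 /11475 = 0.48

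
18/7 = 2.57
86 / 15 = 5.73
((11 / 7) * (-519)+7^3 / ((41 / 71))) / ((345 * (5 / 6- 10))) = 127196 / 1815275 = 0.07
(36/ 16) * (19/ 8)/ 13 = 171/ 416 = 0.41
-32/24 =-4/3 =-1.33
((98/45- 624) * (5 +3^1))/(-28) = 55964/315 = 177.66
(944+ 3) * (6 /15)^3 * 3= 22728 /125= 181.82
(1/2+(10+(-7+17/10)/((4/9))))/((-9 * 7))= 19/840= 0.02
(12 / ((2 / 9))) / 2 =27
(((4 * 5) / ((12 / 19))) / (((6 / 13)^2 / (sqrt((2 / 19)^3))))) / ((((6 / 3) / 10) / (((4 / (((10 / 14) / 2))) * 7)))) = 165620 * sqrt(38) / 513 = 1990.16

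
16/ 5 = 3.20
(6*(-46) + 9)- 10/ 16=-2141/ 8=-267.62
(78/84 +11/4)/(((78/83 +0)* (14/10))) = 42745/15288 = 2.80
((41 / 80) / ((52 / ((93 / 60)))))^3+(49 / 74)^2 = 345705014257724559 / 788448673792000000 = 0.44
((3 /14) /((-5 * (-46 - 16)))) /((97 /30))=9 /42098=0.00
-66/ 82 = -33/ 41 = -0.80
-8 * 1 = -8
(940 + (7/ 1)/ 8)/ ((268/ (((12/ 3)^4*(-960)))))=-57807360/ 67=-862796.42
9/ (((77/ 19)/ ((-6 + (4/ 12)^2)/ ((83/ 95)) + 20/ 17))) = -12.36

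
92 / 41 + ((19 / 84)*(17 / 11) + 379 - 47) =334.59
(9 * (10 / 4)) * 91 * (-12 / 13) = -1890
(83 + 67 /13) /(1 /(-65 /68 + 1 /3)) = -24257 /442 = -54.88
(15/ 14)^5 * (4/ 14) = 759375/ 1882384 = 0.40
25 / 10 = 5 / 2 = 2.50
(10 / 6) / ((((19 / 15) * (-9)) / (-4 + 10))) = -50 / 57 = -0.88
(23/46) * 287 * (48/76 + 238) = 650629/19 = 34243.63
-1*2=-2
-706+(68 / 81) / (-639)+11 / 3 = -36352139 / 51759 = -702.33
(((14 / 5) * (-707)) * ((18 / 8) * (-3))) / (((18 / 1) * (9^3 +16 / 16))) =14847 / 14600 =1.02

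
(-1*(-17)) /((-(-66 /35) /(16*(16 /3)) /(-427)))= -32520320 /99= -328488.08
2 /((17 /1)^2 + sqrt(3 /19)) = 5491 /793448 - sqrt(57) /793448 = 0.01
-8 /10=-4 /5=-0.80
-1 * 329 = -329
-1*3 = -3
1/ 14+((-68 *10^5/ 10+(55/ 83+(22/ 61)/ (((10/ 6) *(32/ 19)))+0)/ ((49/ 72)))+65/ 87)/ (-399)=73387004177656/ 43059220155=1704.33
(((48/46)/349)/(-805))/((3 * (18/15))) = -4/3877041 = -0.00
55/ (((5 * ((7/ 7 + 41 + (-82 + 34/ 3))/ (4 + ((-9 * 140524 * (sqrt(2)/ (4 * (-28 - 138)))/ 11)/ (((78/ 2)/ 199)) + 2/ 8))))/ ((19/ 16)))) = -27801693 * sqrt(2)/ 69056 - 10659/ 5504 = -571.29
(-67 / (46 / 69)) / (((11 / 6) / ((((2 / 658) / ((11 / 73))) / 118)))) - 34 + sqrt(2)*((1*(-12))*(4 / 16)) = -159757727 / 4697462 - 3*sqrt(2) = -38.25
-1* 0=0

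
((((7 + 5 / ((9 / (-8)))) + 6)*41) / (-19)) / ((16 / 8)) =-3157 / 342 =-9.23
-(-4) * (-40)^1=-160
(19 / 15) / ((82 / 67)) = 1273 / 1230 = 1.03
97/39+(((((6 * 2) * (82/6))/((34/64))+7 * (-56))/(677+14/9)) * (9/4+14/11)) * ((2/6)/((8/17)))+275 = 93701551/338052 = 277.18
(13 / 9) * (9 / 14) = 13 / 14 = 0.93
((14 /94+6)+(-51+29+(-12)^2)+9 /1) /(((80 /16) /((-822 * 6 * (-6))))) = 190750032 /235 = 811702.26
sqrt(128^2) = 128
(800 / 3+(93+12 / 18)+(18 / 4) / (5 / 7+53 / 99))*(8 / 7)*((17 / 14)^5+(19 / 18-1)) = 24673098017875 / 22006951344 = 1121.15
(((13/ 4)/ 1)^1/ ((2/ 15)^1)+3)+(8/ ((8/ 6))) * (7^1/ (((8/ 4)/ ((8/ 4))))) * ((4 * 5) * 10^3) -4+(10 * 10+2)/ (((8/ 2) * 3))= 6720255/ 8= 840031.88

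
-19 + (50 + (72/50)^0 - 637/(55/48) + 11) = -28211/55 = -512.93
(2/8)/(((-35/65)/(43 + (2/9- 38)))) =-611/252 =-2.42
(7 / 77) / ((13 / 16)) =16 / 143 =0.11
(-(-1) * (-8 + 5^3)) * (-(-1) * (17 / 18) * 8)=884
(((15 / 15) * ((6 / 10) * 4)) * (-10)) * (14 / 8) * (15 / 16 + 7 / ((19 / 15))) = -41265 / 152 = -271.48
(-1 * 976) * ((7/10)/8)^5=-1025227/204800000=-0.01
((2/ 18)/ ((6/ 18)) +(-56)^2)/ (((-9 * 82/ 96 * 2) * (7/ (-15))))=376360/ 861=437.12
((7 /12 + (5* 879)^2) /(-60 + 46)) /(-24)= 231792307 /4032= 57488.17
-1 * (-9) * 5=45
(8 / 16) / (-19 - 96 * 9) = -1 / 1766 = -0.00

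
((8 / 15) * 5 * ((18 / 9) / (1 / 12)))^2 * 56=229376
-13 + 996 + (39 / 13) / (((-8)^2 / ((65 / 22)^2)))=30462083 / 30976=983.41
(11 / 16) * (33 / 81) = 0.28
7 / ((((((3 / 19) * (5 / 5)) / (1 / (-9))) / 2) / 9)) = -266 / 3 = -88.67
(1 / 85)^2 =1 / 7225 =0.00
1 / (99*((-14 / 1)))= -1 / 1386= -0.00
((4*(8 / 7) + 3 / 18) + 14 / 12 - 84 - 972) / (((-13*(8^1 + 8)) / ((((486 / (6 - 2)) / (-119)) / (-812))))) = 446553 / 70345184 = 0.01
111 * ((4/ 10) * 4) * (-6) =-5328/ 5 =-1065.60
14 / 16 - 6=-41 / 8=-5.12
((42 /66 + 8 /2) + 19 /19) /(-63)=-62 /693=-0.09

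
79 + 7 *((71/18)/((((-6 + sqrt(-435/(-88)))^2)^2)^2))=1176892361056369836032 *sqrt(9570)/345839459754023248563689049 + 27321432908327727973781712247/345839459754023248563689049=79.00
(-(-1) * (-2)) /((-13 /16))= 32 /13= 2.46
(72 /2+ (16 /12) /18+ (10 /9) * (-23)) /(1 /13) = 3692 /27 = 136.74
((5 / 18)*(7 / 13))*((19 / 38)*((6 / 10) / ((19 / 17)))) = 119 / 2964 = 0.04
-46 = -46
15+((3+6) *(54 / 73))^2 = 316131 / 5329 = 59.32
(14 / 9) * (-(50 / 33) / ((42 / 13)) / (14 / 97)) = -31525 / 6237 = -5.05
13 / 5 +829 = 4158 / 5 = 831.60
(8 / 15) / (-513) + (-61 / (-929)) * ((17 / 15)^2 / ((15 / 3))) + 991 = 177110756384 / 178716375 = 991.02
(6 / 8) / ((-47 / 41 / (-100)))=3075 / 47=65.43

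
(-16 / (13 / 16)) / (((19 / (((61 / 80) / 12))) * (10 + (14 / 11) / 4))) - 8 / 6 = -1126748 / 841035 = -1.34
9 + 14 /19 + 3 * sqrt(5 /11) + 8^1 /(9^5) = 3 * sqrt(55) /11 + 10924217 /1121931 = 11.76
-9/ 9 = -1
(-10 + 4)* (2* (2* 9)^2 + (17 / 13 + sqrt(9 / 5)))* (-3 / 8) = 27* sqrt(5) / 20 + 75969 / 52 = 1463.96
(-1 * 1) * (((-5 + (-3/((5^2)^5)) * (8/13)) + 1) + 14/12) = 2158203269/761718750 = 2.83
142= 142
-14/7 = -2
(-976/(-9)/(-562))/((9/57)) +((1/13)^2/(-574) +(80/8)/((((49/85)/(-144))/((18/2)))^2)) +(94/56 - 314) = 25517950875250159961/504885382092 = 50542067.13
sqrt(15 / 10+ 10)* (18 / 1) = 9* sqrt(46) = 61.04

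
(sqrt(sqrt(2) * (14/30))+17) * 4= 4 * sqrt(105) * 2^(1/4)/15+68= 71.25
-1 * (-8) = 8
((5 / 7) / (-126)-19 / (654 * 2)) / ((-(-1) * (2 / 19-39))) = 73777 / 142091964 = 0.00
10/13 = 0.77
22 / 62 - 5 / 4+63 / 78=-141 / 1612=-0.09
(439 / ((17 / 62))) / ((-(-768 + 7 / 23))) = 626014 / 300169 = 2.09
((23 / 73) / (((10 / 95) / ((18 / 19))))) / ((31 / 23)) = 4761 / 2263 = 2.10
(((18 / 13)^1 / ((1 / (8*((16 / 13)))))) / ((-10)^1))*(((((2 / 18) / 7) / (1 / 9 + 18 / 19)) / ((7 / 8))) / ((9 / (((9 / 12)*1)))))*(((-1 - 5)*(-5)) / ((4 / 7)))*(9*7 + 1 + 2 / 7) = -9849600 / 1498861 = -6.57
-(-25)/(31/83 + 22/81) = 168075/4337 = 38.75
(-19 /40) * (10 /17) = -19 /68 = -0.28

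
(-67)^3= -300763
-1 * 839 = -839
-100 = -100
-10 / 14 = -5 / 7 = -0.71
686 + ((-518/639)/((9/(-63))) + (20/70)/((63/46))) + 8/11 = 79516520/114807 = 692.61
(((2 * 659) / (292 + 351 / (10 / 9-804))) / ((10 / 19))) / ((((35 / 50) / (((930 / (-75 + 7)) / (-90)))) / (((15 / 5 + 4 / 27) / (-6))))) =-7011947815 / 7167445866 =-0.98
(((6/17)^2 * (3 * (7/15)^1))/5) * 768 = 193536/7225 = 26.79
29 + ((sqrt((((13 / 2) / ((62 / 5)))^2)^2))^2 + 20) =11602498049 / 236421376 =49.08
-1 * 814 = -814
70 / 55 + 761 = 8385 / 11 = 762.27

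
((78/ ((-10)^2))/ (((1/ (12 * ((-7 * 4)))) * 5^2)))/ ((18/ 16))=-5824/ 625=-9.32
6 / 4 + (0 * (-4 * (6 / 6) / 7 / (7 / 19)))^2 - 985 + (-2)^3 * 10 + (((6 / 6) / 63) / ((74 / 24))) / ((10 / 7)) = -1180481 / 1110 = -1063.50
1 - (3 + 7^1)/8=-1/4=-0.25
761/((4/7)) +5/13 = 1332.13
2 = 2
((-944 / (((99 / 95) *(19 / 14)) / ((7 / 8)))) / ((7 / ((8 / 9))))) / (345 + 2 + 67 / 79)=-130508 / 612117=-0.21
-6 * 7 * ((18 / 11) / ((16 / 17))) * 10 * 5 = -80325 / 22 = -3651.14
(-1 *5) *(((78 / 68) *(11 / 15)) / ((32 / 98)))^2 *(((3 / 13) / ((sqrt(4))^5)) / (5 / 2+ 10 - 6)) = -871563 / 23674880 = -0.04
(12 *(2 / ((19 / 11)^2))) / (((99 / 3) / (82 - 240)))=-13904 / 361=-38.52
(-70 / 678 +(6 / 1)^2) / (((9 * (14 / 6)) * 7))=12169 / 49833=0.24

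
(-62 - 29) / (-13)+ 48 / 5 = 83 / 5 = 16.60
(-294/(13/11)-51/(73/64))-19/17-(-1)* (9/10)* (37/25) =-1182819961/4033250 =-293.27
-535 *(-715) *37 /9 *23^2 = 7487161825 /9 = 831906869.44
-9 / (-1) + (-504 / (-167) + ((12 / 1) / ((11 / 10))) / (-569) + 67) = 82573724 / 1045253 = 79.00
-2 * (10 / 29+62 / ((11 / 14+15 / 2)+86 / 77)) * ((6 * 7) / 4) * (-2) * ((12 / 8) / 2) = 4589109 / 20996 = 218.57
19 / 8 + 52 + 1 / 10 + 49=4139 / 40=103.48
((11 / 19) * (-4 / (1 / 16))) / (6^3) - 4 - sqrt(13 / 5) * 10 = -2 * sqrt(65) - 2140 / 513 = -20.30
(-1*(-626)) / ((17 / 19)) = 11894 / 17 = 699.65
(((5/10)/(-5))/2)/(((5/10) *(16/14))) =-7/80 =-0.09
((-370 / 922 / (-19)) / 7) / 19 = 185 / 1164947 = 0.00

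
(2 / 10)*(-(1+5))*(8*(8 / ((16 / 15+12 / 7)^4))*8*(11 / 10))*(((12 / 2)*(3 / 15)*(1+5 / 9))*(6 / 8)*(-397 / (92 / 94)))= 4191288230745 / 653159543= 6416.94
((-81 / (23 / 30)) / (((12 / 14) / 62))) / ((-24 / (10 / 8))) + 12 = 150891 / 368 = 410.03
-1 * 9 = -9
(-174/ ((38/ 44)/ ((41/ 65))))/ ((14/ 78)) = -470844/ 665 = -708.04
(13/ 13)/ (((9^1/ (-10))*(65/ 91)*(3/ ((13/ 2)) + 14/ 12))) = -364/ 381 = -0.96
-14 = -14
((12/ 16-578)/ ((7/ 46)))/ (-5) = 53107/ 70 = 758.67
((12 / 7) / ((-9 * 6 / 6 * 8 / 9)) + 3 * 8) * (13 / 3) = 1443 / 14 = 103.07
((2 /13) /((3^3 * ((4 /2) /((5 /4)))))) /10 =1 /2808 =0.00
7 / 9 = 0.78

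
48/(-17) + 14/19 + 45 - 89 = -14886/323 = -46.09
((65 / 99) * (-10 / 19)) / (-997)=650 / 1875357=0.00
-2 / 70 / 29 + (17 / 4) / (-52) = -17463 / 211120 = -0.08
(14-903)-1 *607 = -1496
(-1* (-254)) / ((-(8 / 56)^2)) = -12446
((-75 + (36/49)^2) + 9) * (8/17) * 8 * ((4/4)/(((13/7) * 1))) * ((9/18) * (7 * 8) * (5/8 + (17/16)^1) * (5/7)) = -26114400/5831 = -4478.55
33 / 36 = 11 / 12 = 0.92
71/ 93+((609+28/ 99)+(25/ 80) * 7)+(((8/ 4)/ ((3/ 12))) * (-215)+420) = -33772073/ 49104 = -687.77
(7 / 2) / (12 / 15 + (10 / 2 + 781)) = 5 / 1124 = 0.00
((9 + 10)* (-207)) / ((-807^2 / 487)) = 212819 / 72361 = 2.94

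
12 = 12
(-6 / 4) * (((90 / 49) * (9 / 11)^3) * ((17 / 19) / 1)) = -1673055 / 1239161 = -1.35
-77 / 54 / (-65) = 77 / 3510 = 0.02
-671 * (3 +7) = -6710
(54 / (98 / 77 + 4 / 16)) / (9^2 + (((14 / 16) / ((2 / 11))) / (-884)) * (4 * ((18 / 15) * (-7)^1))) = 7001280 / 16027673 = 0.44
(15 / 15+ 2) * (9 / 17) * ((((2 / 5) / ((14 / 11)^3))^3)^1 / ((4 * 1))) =63664587657 / 21952362208000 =0.00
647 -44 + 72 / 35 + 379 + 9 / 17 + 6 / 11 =6447689 / 6545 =985.13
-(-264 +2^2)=260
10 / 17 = 0.59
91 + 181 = 272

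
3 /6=1 /2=0.50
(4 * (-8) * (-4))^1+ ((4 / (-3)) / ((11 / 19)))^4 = 185160064 / 1185921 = 156.13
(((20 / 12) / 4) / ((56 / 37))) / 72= 185 / 48384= 0.00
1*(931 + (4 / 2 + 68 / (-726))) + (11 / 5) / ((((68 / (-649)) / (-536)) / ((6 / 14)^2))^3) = 1825004385.55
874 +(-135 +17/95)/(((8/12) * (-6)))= 86232/95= 907.71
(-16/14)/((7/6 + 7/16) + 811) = -384/273035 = -0.00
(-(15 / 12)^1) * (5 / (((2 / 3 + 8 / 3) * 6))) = -5 / 16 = -0.31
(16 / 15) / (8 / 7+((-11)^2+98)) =112 / 23115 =0.00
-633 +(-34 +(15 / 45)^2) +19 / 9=-5983 / 9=-664.78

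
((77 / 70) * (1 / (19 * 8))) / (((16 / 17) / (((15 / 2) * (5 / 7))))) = 2805 / 68096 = 0.04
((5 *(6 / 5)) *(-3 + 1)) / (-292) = 3 / 73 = 0.04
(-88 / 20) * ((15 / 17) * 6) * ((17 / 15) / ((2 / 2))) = -132 / 5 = -26.40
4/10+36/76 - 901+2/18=-769513/855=-900.02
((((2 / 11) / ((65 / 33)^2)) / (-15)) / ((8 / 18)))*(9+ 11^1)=-594 / 4225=-0.14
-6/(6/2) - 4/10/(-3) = -28/15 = -1.87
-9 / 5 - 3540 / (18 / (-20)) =58973 / 15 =3931.53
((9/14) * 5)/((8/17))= 765/112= 6.83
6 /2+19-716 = -694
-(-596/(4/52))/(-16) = -1937/4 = -484.25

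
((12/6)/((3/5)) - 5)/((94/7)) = -0.12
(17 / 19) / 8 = 17 / 152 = 0.11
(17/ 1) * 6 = 102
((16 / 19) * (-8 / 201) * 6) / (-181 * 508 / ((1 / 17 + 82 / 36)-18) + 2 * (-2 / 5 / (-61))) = -93559360 / 2731070653319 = -0.00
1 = 1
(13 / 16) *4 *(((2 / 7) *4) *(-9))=-234 / 7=-33.43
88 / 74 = 44 / 37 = 1.19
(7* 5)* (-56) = -1960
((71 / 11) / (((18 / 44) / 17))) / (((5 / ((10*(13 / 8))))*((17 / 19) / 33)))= 192907 / 6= 32151.17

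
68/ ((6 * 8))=17/ 12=1.42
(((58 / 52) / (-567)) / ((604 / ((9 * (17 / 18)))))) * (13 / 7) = -493 / 9589104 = -0.00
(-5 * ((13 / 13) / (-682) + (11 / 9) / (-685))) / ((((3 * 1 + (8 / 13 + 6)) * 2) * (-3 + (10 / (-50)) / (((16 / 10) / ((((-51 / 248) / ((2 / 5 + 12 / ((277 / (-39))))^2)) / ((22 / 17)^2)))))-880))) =-398980908561664 / 416849410706407673625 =-0.00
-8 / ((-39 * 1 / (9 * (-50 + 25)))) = -600 / 13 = -46.15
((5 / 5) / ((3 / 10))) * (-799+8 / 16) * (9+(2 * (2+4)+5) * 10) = -1429315 / 3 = -476438.33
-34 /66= -0.52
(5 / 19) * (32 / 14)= 80 / 133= 0.60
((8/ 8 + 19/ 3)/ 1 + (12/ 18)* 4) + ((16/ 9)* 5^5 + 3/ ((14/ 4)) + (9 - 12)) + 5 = 350810/ 63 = 5568.41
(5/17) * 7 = 2.06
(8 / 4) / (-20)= -1 / 10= -0.10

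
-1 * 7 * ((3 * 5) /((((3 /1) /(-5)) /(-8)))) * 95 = -133000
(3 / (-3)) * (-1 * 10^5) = 100000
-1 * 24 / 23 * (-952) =22848 / 23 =993.39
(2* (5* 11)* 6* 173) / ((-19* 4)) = -28545 / 19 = -1502.37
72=72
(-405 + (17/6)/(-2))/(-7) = 4877/84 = 58.06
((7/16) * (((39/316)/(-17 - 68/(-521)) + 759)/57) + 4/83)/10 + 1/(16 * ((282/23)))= 1245578062469/2102323175040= 0.59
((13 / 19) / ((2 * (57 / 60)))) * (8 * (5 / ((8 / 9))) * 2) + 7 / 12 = 142927 / 4332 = 32.99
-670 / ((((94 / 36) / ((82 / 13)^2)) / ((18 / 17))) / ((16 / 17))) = -23354334720 / 2295527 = -10173.84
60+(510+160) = 730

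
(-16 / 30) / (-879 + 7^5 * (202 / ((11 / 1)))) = -88 / 50780175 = -0.00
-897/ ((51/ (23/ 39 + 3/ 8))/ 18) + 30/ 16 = -41283/ 136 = -303.55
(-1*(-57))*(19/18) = 361/6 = 60.17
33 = 33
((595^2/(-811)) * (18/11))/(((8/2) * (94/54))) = -86028075/838574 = -102.59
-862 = -862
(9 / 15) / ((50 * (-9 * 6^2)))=-1 / 27000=-0.00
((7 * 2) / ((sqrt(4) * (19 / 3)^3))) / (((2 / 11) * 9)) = 231 / 13718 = 0.02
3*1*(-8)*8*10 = -1920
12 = 12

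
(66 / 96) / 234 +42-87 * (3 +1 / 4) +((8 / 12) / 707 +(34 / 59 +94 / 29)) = -1073056304777 / 4529030688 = -236.93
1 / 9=0.11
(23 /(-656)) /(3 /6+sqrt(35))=23 /45592 - 23 *sqrt(35) /22796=-0.01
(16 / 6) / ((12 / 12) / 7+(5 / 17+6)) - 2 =-1822 / 1149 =-1.59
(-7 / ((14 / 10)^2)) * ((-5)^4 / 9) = -15625 / 63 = -248.02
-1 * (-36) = 36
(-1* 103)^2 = 10609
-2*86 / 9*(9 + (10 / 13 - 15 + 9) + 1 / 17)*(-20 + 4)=258688 / 221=1170.53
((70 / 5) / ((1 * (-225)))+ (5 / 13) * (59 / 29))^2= 3732843409 / 7195280625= 0.52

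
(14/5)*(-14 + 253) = 3346/5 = 669.20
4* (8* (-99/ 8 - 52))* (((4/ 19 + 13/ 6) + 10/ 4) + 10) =-1746880/ 57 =-30647.02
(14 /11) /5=14 /55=0.25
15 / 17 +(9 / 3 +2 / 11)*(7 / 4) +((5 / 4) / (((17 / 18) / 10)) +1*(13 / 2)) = 19587 / 748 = 26.19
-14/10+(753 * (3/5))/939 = -1438/1565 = -0.92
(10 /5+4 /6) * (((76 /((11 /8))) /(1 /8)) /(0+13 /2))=77824 /429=181.41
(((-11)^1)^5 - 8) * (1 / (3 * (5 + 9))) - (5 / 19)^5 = -398798160091 / 103996158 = -3834.74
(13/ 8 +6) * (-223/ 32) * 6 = -40809/ 128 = -318.82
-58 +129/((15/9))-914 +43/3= -13204/15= -880.27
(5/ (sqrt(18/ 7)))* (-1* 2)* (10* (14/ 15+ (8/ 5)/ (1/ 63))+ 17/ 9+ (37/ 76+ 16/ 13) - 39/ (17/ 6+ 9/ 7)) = -7779814925* sqrt(14)/ 4614948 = -6307.63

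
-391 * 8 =-3128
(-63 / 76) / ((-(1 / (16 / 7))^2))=576 / 133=4.33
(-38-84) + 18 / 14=-845 / 7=-120.71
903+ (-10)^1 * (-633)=7233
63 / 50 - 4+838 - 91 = 37213 / 50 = 744.26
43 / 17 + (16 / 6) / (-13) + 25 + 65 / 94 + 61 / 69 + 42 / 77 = 154759179 / 5255822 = 29.45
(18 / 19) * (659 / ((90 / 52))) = 34268 / 95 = 360.72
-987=-987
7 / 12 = 0.58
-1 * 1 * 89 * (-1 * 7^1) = 623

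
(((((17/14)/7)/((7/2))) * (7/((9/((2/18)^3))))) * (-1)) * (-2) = 34/321489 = 0.00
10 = 10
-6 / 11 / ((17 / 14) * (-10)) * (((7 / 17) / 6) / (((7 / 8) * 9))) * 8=0.00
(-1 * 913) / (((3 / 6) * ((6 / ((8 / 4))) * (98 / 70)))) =-9130 / 21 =-434.76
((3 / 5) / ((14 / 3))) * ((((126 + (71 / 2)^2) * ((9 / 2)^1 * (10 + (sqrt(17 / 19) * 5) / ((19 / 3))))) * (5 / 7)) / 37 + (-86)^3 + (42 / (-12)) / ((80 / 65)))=-81612.60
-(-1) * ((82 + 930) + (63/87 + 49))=30790/29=1061.72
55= 55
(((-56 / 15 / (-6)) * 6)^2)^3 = 30840979456 / 11390625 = 2707.58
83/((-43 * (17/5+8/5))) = -0.39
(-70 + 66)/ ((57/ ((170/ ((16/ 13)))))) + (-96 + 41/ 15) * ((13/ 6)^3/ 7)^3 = -291427192707313/ 985145172480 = -295.82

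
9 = 9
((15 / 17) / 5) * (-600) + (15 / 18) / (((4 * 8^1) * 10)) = -691183 / 6528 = -105.88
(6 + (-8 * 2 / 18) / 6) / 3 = 158 / 81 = 1.95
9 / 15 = 3 / 5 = 0.60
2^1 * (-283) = -566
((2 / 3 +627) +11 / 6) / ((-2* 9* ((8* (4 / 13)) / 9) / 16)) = -16367 / 8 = -2045.88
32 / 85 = 0.38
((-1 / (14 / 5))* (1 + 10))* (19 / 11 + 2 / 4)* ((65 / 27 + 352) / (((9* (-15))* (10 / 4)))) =66983 / 7290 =9.19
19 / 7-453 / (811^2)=12493528 / 4604047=2.71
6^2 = 36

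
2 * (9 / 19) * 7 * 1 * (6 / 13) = 756 / 247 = 3.06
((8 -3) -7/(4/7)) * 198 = -2871/2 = -1435.50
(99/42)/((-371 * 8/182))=-429/2968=-0.14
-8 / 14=-4 / 7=-0.57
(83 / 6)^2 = 6889 / 36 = 191.36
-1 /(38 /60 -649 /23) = 0.04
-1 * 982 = -982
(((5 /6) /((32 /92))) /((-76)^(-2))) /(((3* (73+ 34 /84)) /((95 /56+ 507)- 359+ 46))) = 151654295 /12332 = 12297.62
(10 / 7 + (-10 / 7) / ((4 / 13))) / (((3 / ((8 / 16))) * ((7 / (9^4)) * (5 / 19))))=-373977 / 196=-1908.05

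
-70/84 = -5/6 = -0.83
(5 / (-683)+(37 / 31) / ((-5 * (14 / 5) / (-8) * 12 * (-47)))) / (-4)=44564 / 20897751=0.00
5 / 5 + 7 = 8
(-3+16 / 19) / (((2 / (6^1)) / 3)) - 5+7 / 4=-1723 / 76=-22.67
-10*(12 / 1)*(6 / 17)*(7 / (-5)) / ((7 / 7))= 1008 / 17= 59.29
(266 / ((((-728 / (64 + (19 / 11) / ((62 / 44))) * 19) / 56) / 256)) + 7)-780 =-7558367 / 403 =-18755.25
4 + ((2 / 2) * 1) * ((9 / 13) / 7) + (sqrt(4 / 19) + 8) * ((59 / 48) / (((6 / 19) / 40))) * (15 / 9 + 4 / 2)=3245 * sqrt(19) / 54 + 11231281 / 2457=4833.07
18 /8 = 9 /4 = 2.25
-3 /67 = -0.04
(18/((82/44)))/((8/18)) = 891/41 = 21.73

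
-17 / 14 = -1.21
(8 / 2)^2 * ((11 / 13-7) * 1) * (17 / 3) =-557.95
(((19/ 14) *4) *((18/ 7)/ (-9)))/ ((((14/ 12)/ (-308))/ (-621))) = -12459744/ 49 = -254280.49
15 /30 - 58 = -115 /2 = -57.50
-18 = -18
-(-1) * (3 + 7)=10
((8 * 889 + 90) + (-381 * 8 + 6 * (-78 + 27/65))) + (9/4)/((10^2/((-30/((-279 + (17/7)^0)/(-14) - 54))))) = 458408281/124280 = 3688.51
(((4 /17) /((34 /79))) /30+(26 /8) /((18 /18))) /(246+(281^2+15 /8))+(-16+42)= 71421171752 /2746963785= 26.00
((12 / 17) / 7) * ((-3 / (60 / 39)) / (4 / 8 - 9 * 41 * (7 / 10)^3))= 23400 / 15001973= 0.00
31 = 31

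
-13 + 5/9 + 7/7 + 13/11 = -1016/99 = -10.26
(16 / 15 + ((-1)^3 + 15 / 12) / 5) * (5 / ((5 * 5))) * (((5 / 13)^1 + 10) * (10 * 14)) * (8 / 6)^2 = 7504 / 13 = 577.23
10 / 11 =0.91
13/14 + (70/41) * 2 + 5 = 9.34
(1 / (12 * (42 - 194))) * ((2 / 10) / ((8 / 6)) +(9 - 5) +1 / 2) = -31 / 12160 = -0.00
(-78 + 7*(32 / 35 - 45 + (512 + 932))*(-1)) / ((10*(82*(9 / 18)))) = -49387 / 2050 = -24.09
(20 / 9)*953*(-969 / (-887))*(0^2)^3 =0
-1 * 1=-1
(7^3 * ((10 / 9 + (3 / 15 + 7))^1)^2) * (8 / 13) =14580.05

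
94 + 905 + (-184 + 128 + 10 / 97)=91481 / 97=943.10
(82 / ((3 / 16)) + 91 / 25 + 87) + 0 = 39598 / 75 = 527.97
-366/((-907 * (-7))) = -366/6349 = -0.06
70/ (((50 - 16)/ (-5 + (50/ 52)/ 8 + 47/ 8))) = 2.05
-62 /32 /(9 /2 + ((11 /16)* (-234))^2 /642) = -26536 /613755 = -0.04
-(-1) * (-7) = -7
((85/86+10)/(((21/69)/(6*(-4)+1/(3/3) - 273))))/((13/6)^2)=-16543440/7267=-2276.52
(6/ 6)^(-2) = 1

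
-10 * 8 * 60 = -4800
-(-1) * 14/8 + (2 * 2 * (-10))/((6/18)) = -473/4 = -118.25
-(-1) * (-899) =-899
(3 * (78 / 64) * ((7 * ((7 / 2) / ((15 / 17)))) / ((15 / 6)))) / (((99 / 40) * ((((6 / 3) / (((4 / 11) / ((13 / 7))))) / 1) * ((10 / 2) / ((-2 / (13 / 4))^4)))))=11941888 / 259191075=0.05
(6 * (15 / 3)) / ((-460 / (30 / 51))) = -15 / 391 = -0.04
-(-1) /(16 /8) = 1 /2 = 0.50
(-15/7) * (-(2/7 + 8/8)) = 135/49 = 2.76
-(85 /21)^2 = -7225 /441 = -16.38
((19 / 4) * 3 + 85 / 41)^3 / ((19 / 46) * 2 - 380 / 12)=-1323714128577 / 9386488832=-141.02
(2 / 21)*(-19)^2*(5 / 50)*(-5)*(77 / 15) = -3971 / 45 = -88.24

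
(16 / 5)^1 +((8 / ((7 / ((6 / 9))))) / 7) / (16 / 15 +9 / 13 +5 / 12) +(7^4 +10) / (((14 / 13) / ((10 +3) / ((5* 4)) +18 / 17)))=3828.94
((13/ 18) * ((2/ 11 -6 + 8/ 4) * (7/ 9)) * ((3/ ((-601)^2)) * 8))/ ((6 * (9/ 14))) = -35672/ 965490273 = -0.00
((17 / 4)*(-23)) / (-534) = 391 / 2136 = 0.18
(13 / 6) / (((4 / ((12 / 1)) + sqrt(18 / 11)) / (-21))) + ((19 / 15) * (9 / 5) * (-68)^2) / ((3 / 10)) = 53080039 / 1510 - 2457 * sqrt(22) / 302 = 35114.18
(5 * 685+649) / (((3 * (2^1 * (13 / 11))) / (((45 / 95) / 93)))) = 22407 / 7657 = 2.93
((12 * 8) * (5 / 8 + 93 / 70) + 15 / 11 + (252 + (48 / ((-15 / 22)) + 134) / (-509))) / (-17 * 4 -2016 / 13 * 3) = -224582163 / 271685876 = -0.83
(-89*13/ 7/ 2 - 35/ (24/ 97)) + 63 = -27065/ 168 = -161.10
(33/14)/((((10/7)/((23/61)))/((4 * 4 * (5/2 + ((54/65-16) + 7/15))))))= -2408054/19825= -121.47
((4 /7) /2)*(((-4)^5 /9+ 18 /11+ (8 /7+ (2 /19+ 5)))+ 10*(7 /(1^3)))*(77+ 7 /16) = -27883813 /35112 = -794.14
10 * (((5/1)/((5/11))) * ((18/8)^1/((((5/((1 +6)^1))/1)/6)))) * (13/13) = 2079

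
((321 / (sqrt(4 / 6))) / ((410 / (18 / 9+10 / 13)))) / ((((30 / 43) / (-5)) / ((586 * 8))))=-97062696 * sqrt(6) / 2665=-89213.54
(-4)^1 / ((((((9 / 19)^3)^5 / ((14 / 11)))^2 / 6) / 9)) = -361371656862802097191358926428503404052768 / 189975190788931875008504682123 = -1902204468710.32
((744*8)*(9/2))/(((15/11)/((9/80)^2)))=248589/1000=248.59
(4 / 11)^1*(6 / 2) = 12 / 11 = 1.09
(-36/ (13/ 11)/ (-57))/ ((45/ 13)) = 44/ 285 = 0.15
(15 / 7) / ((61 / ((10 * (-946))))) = -141900 / 427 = -332.32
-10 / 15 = -2 / 3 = -0.67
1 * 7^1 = 7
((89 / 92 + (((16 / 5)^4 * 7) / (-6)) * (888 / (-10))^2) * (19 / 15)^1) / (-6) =26347150562701 / 129375000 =203649.47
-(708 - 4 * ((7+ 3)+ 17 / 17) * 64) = 2108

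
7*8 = 56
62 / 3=20.67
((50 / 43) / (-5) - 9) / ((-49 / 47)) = 18659 / 2107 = 8.86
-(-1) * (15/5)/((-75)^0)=3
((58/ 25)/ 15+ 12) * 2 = 9116/ 375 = 24.31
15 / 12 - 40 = -155 / 4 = -38.75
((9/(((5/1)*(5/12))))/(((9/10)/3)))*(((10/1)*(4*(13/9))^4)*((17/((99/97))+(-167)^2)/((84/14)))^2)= 223217502782885478400/64304361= 3471265390272.45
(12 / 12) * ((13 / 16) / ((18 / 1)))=13 / 288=0.05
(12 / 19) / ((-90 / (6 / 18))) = -2 / 855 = -0.00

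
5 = 5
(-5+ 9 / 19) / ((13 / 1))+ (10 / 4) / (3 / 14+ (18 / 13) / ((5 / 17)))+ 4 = 4601983 / 1106313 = 4.16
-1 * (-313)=313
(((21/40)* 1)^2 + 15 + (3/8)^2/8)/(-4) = -195753/51200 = -3.82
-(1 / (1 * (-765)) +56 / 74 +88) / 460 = -2512223 / 13020300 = -0.19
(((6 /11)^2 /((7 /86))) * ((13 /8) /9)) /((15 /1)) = 559 /12705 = 0.04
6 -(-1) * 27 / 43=6.63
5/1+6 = 11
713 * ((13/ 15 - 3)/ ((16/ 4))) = -380.27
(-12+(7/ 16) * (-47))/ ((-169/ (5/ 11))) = 2605/ 29744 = 0.09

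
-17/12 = -1.42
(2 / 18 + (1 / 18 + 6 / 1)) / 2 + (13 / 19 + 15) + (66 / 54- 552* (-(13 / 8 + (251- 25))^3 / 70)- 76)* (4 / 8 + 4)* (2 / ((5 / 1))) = 213745013972537 / 1276800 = 167406809.19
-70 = -70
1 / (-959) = -1 / 959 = -0.00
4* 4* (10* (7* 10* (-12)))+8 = -134392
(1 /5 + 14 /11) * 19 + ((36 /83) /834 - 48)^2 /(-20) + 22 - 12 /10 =-486204679448 /7320630295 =-66.42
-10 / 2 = -5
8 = 8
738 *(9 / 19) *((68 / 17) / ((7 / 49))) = 185976 / 19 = 9788.21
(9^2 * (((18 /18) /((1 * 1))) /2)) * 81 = 3280.50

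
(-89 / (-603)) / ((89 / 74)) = 74 / 603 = 0.12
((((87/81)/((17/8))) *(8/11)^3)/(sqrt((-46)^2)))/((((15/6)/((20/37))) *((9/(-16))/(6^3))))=-60817408/173300193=-0.35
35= 35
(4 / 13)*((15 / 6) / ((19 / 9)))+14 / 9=4268 / 2223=1.92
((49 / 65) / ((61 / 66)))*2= 6468 / 3965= 1.63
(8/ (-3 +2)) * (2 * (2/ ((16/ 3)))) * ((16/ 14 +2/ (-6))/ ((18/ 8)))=-136/ 63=-2.16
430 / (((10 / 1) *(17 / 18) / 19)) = 14706 / 17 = 865.06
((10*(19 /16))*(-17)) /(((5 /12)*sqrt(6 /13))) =-323*sqrt(78) /4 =-713.16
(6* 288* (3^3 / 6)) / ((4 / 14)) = 27216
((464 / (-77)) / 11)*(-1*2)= 928 / 847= 1.10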